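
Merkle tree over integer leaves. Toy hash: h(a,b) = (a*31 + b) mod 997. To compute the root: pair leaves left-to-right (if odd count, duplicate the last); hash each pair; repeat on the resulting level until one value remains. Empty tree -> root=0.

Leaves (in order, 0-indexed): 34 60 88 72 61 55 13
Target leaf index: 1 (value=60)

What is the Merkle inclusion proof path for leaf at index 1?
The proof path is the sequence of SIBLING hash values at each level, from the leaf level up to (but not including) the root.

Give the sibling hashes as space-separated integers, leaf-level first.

L0 (leaves): [34, 60, 88, 72, 61, 55, 13], target index=1
L1: h(34,60)=(34*31+60)%997=117 [pair 0] h(88,72)=(88*31+72)%997=806 [pair 1] h(61,55)=(61*31+55)%997=949 [pair 2] h(13,13)=(13*31+13)%997=416 [pair 3] -> [117, 806, 949, 416]
  Sibling for proof at L0: 34
L2: h(117,806)=(117*31+806)%997=445 [pair 0] h(949,416)=(949*31+416)%997=922 [pair 1] -> [445, 922]
  Sibling for proof at L1: 806
L3: h(445,922)=(445*31+922)%997=759 [pair 0] -> [759]
  Sibling for proof at L2: 922
Root: 759
Proof path (sibling hashes from leaf to root): [34, 806, 922]

Answer: 34 806 922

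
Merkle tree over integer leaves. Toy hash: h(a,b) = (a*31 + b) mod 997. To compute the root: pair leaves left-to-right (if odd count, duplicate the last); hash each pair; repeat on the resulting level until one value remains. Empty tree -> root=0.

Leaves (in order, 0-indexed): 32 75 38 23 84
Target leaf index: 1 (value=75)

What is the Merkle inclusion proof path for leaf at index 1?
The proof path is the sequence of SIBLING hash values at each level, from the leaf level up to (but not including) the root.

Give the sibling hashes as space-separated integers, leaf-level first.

L0 (leaves): [32, 75, 38, 23, 84], target index=1
L1: h(32,75)=(32*31+75)%997=70 [pair 0] h(38,23)=(38*31+23)%997=204 [pair 1] h(84,84)=(84*31+84)%997=694 [pair 2] -> [70, 204, 694]
  Sibling for proof at L0: 32
L2: h(70,204)=(70*31+204)%997=380 [pair 0] h(694,694)=(694*31+694)%997=274 [pair 1] -> [380, 274]
  Sibling for proof at L1: 204
L3: h(380,274)=(380*31+274)%997=90 [pair 0] -> [90]
  Sibling for proof at L2: 274
Root: 90
Proof path (sibling hashes from leaf to root): [32, 204, 274]

Answer: 32 204 274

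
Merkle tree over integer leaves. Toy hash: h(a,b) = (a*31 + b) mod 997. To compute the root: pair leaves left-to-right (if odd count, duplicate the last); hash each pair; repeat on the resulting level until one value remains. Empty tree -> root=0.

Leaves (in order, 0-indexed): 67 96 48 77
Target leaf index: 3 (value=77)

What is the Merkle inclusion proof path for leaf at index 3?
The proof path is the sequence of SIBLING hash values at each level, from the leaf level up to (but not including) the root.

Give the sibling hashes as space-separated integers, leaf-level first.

Answer: 48 179

Derivation:
L0 (leaves): [67, 96, 48, 77], target index=3
L1: h(67,96)=(67*31+96)%997=179 [pair 0] h(48,77)=(48*31+77)%997=568 [pair 1] -> [179, 568]
  Sibling for proof at L0: 48
L2: h(179,568)=(179*31+568)%997=135 [pair 0] -> [135]
  Sibling for proof at L1: 179
Root: 135
Proof path (sibling hashes from leaf to root): [48, 179]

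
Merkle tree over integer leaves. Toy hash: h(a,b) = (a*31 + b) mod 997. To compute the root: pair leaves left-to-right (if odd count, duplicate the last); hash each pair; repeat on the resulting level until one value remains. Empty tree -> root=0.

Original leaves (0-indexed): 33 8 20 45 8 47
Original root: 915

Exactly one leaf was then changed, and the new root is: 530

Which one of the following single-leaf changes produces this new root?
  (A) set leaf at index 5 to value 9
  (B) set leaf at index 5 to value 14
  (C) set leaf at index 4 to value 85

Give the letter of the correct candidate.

Answer: C

Derivation:
Original leaves: [33, 8, 20, 45, 8, 47]
Target new root: 530
Try each candidate change and compute the resulting root:
Candidate A: set leaf[5] = 9 -> leaves = [33, 8, 20, 45, 8, 9]
  L0: [33, 8, 20, 45, 8, 9]
  L1: h(33,8)=(33*31+8)%997=34 h(20,45)=(20*31+45)%997=665 h(8,9)=(8*31+9)%997=257 -> [34, 665, 257]
  L2: h(34,665)=(34*31+665)%997=722 h(257,257)=(257*31+257)%997=248 -> [722, 248]
  L3: h(722,248)=(722*31+248)%997=696 -> [696]
  root = 696 != target 530
Candidate B: set leaf[5] = 14 -> leaves = [33, 8, 20, 45, 8, 14]
  L0: [33, 8, 20, 45, 8, 14]
  L1: h(33,8)=(33*31+8)%997=34 h(20,45)=(20*31+45)%997=665 h(8,14)=(8*31+14)%997=262 -> [34, 665, 262]
  L2: h(34,665)=(34*31+665)%997=722 h(262,262)=(262*31+262)%997=408 -> [722, 408]
  L3: h(722,408)=(722*31+408)%997=856 -> [856]
  root = 856 != target 530
Candidate C: set leaf[4] = 85 -> leaves = [33, 8, 20, 45, 85, 47]
  L0: [33, 8, 20, 45, 85, 47]
  L1: h(33,8)=(33*31+8)%997=34 h(20,45)=(20*31+45)%997=665 h(85,47)=(85*31+47)%997=688 -> [34, 665, 688]
  L2: h(34,665)=(34*31+665)%997=722 h(688,688)=(688*31+688)%997=82 -> [722, 82]
  L3: h(722,82)=(722*31+82)%997=530 -> [530]
  root = 530 == target 530  ** MATCH **
Candidate C produces the target root.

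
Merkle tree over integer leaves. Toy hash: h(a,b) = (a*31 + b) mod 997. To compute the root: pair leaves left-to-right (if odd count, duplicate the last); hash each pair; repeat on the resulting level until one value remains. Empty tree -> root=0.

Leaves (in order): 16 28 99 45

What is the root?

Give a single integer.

Answer: 415

Derivation:
L0: [16, 28, 99, 45]
L1: h(16,28)=(16*31+28)%997=524 h(99,45)=(99*31+45)%997=123 -> [524, 123]
L2: h(524,123)=(524*31+123)%997=415 -> [415]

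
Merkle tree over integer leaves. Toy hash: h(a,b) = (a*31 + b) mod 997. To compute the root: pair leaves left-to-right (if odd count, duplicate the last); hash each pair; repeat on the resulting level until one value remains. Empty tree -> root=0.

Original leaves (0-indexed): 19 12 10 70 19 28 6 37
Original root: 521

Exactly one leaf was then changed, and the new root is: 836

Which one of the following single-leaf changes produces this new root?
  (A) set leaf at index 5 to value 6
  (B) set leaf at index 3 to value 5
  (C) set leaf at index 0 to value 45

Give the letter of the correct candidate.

Answer: A

Derivation:
Original leaves: [19, 12, 10, 70, 19, 28, 6, 37]
Target new root: 836
Try each candidate change and compute the resulting root:
Candidate A: set leaf[5] = 6 -> leaves = [19, 12, 10, 70, 19, 6, 6, 37]
  L0: [19, 12, 10, 70, 19, 6, 6, 37]
  L1: h(19,12)=(19*31+12)%997=601 h(10,70)=(10*31+70)%997=380 h(19,6)=(19*31+6)%997=595 h(6,37)=(6*31+37)%997=223 -> [601, 380, 595, 223]
  L2: h(601,380)=(601*31+380)%997=68 h(595,223)=(595*31+223)%997=722 -> [68, 722]
  L3: h(68,722)=(68*31+722)%997=836 -> [836]
  root = 836 == target 836  ** MATCH **
Candidate B: set leaf[3] = 5 -> leaves = [19, 12, 10, 5, 19, 28, 6, 37]
  L0: [19, 12, 10, 5, 19, 28, 6, 37]
  L1: h(19,12)=(19*31+12)%997=601 h(10,5)=(10*31+5)%997=315 h(19,28)=(19*31+28)%997=617 h(6,37)=(6*31+37)%997=223 -> [601, 315, 617, 223]
  L2: h(601,315)=(601*31+315)%997=3 h(617,223)=(617*31+223)%997=407 -> [3, 407]
  L3: h(3,407)=(3*31+407)%997=500 -> [500]
  root = 500 != target 836
Candidate C: set leaf[0] = 45 -> leaves = [45, 12, 10, 70, 19, 28, 6, 37]
  L0: [45, 12, 10, 70, 19, 28, 6, 37]
  L1: h(45,12)=(45*31+12)%997=410 h(10,70)=(10*31+70)%997=380 h(19,28)=(19*31+28)%997=617 h(6,37)=(6*31+37)%997=223 -> [410, 380, 617, 223]
  L2: h(410,380)=(410*31+380)%997=129 h(617,223)=(617*31+223)%997=407 -> [129, 407]
  L3: h(129,407)=(129*31+407)%997=418 -> [418]
  root = 418 != target 836
Candidate A produces the target root.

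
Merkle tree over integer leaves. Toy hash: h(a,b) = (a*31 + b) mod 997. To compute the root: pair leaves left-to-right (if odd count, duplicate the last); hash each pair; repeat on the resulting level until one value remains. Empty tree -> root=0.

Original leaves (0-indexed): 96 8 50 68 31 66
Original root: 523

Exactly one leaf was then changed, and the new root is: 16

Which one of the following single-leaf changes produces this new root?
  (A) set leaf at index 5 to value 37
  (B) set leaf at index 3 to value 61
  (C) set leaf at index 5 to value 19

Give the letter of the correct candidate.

Original leaves: [96, 8, 50, 68, 31, 66]
Target new root: 16
Try each candidate change and compute the resulting root:
Candidate A: set leaf[5] = 37 -> leaves = [96, 8, 50, 68, 31, 37]
  L0: [96, 8, 50, 68, 31, 37]
  L1: h(96,8)=(96*31+8)%997=990 h(50,68)=(50*31+68)%997=621 h(31,37)=(31*31+37)%997=1 -> [990, 621, 1]
  L2: h(990,621)=(990*31+621)%997=404 h(1,1)=(1*31+1)%997=32 -> [404, 32]
  L3: h(404,32)=(404*31+32)%997=592 -> [592]
  root = 592 != target 16
Candidate B: set leaf[3] = 61 -> leaves = [96, 8, 50, 61, 31, 66]
  L0: [96, 8, 50, 61, 31, 66]
  L1: h(96,8)=(96*31+8)%997=990 h(50,61)=(50*31+61)%997=614 h(31,66)=(31*31+66)%997=30 -> [990, 614, 30]
  L2: h(990,614)=(990*31+614)%997=397 h(30,30)=(30*31+30)%997=960 -> [397, 960]
  L3: h(397,960)=(397*31+960)%997=306 -> [306]
  root = 306 != target 16
Candidate C: set leaf[5] = 19 -> leaves = [96, 8, 50, 68, 31, 19]
  L0: [96, 8, 50, 68, 31, 19]
  L1: h(96,8)=(96*31+8)%997=990 h(50,68)=(50*31+68)%997=621 h(31,19)=(31*31+19)%997=980 -> [990, 621, 980]
  L2: h(990,621)=(990*31+621)%997=404 h(980,980)=(980*31+980)%997=453 -> [404, 453]
  L3: h(404,453)=(404*31+453)%997=16 -> [16]
  root = 16 == target 16  ** MATCH **
Candidate C produces the target root.

Answer: C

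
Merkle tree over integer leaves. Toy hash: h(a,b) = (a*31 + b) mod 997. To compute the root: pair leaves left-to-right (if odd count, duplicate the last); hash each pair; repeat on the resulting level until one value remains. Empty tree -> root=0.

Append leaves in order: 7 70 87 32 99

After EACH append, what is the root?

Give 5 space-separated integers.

After append 7 (leaves=[7]):
  L0: [7]
  root=7
After append 70 (leaves=[7, 70]):
  L0: [7, 70]
  L1: h(7,70)=(7*31+70)%997=287 -> [287]
  root=287
After append 87 (leaves=[7, 70, 87]):
  L0: [7, 70, 87]
  L1: h(7,70)=(7*31+70)%997=287 h(87,87)=(87*31+87)%997=790 -> [287, 790]
  L2: h(287,790)=(287*31+790)%997=714 -> [714]
  root=714
After append 32 (leaves=[7, 70, 87, 32]):
  L0: [7, 70, 87, 32]
  L1: h(7,70)=(7*31+70)%997=287 h(87,32)=(87*31+32)%997=735 -> [287, 735]
  L2: h(287,735)=(287*31+735)%997=659 -> [659]
  root=659
After append 99 (leaves=[7, 70, 87, 32, 99]):
  L0: [7, 70, 87, 32, 99]
  L1: h(7,70)=(7*31+70)%997=287 h(87,32)=(87*31+32)%997=735 h(99,99)=(99*31+99)%997=177 -> [287, 735, 177]
  L2: h(287,735)=(287*31+735)%997=659 h(177,177)=(177*31+177)%997=679 -> [659, 679]
  L3: h(659,679)=(659*31+679)%997=171 -> [171]
  root=171

Answer: 7 287 714 659 171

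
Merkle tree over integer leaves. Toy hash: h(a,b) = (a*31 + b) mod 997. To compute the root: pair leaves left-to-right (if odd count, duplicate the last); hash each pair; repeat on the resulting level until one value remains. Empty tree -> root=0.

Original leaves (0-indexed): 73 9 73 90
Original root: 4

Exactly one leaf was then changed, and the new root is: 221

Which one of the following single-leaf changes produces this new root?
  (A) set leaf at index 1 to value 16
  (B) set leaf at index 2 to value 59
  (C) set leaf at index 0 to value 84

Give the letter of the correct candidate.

Answer: A

Derivation:
Original leaves: [73, 9, 73, 90]
Target new root: 221
Try each candidate change and compute the resulting root:
Candidate A: set leaf[1] = 16 -> leaves = [73, 16, 73, 90]
  L0: [73, 16, 73, 90]
  L1: h(73,16)=(73*31+16)%997=285 h(73,90)=(73*31+90)%997=359 -> [285, 359]
  L2: h(285,359)=(285*31+359)%997=221 -> [221]
  root = 221 == target 221  ** MATCH **
Candidate B: set leaf[2] = 59 -> leaves = [73, 9, 59, 90]
  L0: [73, 9, 59, 90]
  L1: h(73,9)=(73*31+9)%997=278 h(59,90)=(59*31+90)%997=922 -> [278, 922]
  L2: h(278,922)=(278*31+922)%997=567 -> [567]
  root = 567 != target 221
Candidate C: set leaf[0] = 84 -> leaves = [84, 9, 73, 90]
  L0: [84, 9, 73, 90]
  L1: h(84,9)=(84*31+9)%997=619 h(73,90)=(73*31+90)%997=359 -> [619, 359]
  L2: h(619,359)=(619*31+359)%997=605 -> [605]
  root = 605 != target 221
Candidate A produces the target root.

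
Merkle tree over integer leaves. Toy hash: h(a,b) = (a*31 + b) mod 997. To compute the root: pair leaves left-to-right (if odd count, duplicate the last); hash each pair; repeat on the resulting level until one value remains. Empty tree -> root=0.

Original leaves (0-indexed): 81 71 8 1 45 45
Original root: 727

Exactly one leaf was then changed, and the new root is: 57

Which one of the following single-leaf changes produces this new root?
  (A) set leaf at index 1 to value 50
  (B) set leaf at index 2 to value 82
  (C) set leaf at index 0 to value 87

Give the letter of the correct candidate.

Original leaves: [81, 71, 8, 1, 45, 45]
Target new root: 57
Try each candidate change and compute the resulting root:
Candidate A: set leaf[1] = 50 -> leaves = [81, 50, 8, 1, 45, 45]
  L0: [81, 50, 8, 1, 45, 45]
  L1: h(81,50)=(81*31+50)%997=567 h(8,1)=(8*31+1)%997=249 h(45,45)=(45*31+45)%997=443 -> [567, 249, 443]
  L2: h(567,249)=(567*31+249)%997=877 h(443,443)=(443*31+443)%997=218 -> [877, 218]
  L3: h(877,218)=(877*31+218)%997=486 -> [486]
  root = 486 != target 57
Candidate B: set leaf[2] = 82 -> leaves = [81, 71, 82, 1, 45, 45]
  L0: [81, 71, 82, 1, 45, 45]
  L1: h(81,71)=(81*31+71)%997=588 h(82,1)=(82*31+1)%997=549 h(45,45)=(45*31+45)%997=443 -> [588, 549, 443]
  L2: h(588,549)=(588*31+549)%997=831 h(443,443)=(443*31+443)%997=218 -> [831, 218]
  L3: h(831,218)=(831*31+218)%997=57 -> [57]
  root = 57 == target 57  ** MATCH **
Candidate C: set leaf[0] = 87 -> leaves = [87, 71, 8, 1, 45, 45]
  L0: [87, 71, 8, 1, 45, 45]
  L1: h(87,71)=(87*31+71)%997=774 h(8,1)=(8*31+1)%997=249 h(45,45)=(45*31+45)%997=443 -> [774, 249, 443]
  L2: h(774,249)=(774*31+249)%997=315 h(443,443)=(443*31+443)%997=218 -> [315, 218]
  L3: h(315,218)=(315*31+218)%997=13 -> [13]
  root = 13 != target 57
Candidate B produces the target root.

Answer: B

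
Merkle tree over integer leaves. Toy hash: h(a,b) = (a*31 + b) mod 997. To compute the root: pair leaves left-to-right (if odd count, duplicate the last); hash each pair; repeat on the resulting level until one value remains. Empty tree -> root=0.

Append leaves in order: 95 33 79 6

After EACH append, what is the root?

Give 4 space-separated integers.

Answer: 95 984 131 58

Derivation:
After append 95 (leaves=[95]):
  L0: [95]
  root=95
After append 33 (leaves=[95, 33]):
  L0: [95, 33]
  L1: h(95,33)=(95*31+33)%997=984 -> [984]
  root=984
After append 79 (leaves=[95, 33, 79]):
  L0: [95, 33, 79]
  L1: h(95,33)=(95*31+33)%997=984 h(79,79)=(79*31+79)%997=534 -> [984, 534]
  L2: h(984,534)=(984*31+534)%997=131 -> [131]
  root=131
After append 6 (leaves=[95, 33, 79, 6]):
  L0: [95, 33, 79, 6]
  L1: h(95,33)=(95*31+33)%997=984 h(79,6)=(79*31+6)%997=461 -> [984, 461]
  L2: h(984,461)=(984*31+461)%997=58 -> [58]
  root=58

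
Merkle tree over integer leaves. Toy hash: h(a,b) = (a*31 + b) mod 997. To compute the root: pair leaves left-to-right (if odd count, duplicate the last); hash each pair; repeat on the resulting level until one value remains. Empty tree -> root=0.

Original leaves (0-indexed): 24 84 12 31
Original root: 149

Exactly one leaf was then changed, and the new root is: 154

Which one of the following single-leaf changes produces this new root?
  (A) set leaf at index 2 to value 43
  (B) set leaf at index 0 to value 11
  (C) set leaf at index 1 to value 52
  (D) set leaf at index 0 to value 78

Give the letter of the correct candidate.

Original leaves: [24, 84, 12, 31]
Target new root: 154
Try each candidate change and compute the resulting root:
Candidate A: set leaf[2] = 43 -> leaves = [24, 84, 43, 31]
  L0: [24, 84, 43, 31]
  L1: h(24,84)=(24*31+84)%997=828 h(43,31)=(43*31+31)%997=367 -> [828, 367]
  L2: h(828,367)=(828*31+367)%997=113 -> [113]
  root = 113 != target 154
Candidate B: set leaf[0] = 11 -> leaves = [11, 84, 12, 31]
  L0: [11, 84, 12, 31]
  L1: h(11,84)=(11*31+84)%997=425 h(12,31)=(12*31+31)%997=403 -> [425, 403]
  L2: h(425,403)=(425*31+403)%997=617 -> [617]
  root = 617 != target 154
Candidate C: set leaf[1] = 52 -> leaves = [24, 52, 12, 31]
  L0: [24, 52, 12, 31]
  L1: h(24,52)=(24*31+52)%997=796 h(12,31)=(12*31+31)%997=403 -> [796, 403]
  L2: h(796,403)=(796*31+403)%997=154 -> [154]
  root = 154 == target 154  ** MATCH **
Candidate D: set leaf[0] = 78 -> leaves = [78, 84, 12, 31]
  L0: [78, 84, 12, 31]
  L1: h(78,84)=(78*31+84)%997=508 h(12,31)=(12*31+31)%997=403 -> [508, 403]
  L2: h(508,403)=(508*31+403)%997=199 -> [199]
  root = 199 != target 154
Candidate C produces the target root.

Answer: C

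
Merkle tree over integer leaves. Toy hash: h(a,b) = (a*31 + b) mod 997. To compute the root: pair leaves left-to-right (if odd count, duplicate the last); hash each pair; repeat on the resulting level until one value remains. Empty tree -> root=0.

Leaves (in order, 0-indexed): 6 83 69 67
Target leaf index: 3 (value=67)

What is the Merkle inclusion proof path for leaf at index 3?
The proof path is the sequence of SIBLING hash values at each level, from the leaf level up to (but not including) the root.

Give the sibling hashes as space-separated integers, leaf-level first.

L0 (leaves): [6, 83, 69, 67], target index=3
L1: h(6,83)=(6*31+83)%997=269 [pair 0] h(69,67)=(69*31+67)%997=212 [pair 1] -> [269, 212]
  Sibling for proof at L0: 69
L2: h(269,212)=(269*31+212)%997=575 [pair 0] -> [575]
  Sibling for proof at L1: 269
Root: 575
Proof path (sibling hashes from leaf to root): [69, 269]

Answer: 69 269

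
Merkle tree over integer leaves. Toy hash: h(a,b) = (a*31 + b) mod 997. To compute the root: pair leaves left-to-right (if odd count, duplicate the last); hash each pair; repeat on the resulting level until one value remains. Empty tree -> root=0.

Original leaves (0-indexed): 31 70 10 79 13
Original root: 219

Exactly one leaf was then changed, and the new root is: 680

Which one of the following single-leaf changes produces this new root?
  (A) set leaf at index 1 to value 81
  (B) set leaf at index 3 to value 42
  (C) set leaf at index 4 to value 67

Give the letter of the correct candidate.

Answer: C

Derivation:
Original leaves: [31, 70, 10, 79, 13]
Target new root: 680
Try each candidate change and compute the resulting root:
Candidate A: set leaf[1] = 81 -> leaves = [31, 81, 10, 79, 13]
  L0: [31, 81, 10, 79, 13]
  L1: h(31,81)=(31*31+81)%997=45 h(10,79)=(10*31+79)%997=389 h(13,13)=(13*31+13)%997=416 -> [45, 389, 416]
  L2: h(45,389)=(45*31+389)%997=787 h(416,416)=(416*31+416)%997=351 -> [787, 351]
  L3: h(787,351)=(787*31+351)%997=820 -> [820]
  root = 820 != target 680
Candidate B: set leaf[3] = 42 -> leaves = [31, 70, 10, 42, 13]
  L0: [31, 70, 10, 42, 13]
  L1: h(31,70)=(31*31+70)%997=34 h(10,42)=(10*31+42)%997=352 h(13,13)=(13*31+13)%997=416 -> [34, 352, 416]
  L2: h(34,352)=(34*31+352)%997=409 h(416,416)=(416*31+416)%997=351 -> [409, 351]
  L3: h(409,351)=(409*31+351)%997=69 -> [69]
  root = 69 != target 680
Candidate C: set leaf[4] = 67 -> leaves = [31, 70, 10, 79, 67]
  L0: [31, 70, 10, 79, 67]
  L1: h(31,70)=(31*31+70)%997=34 h(10,79)=(10*31+79)%997=389 h(67,67)=(67*31+67)%997=150 -> [34, 389, 150]
  L2: h(34,389)=(34*31+389)%997=446 h(150,150)=(150*31+150)%997=812 -> [446, 812]
  L3: h(446,812)=(446*31+812)%997=680 -> [680]
  root = 680 == target 680  ** MATCH **
Candidate C produces the target root.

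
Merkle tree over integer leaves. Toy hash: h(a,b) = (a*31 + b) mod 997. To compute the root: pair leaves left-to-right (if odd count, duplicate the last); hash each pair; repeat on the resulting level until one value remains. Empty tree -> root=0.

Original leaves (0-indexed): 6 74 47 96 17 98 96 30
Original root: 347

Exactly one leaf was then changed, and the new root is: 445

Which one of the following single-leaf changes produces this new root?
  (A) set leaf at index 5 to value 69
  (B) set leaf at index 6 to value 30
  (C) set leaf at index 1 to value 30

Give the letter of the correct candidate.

Answer: A

Derivation:
Original leaves: [6, 74, 47, 96, 17, 98, 96, 30]
Target new root: 445
Try each candidate change and compute the resulting root:
Candidate A: set leaf[5] = 69 -> leaves = [6, 74, 47, 96, 17, 69, 96, 30]
  L0: [6, 74, 47, 96, 17, 69, 96, 30]
  L1: h(6,74)=(6*31+74)%997=260 h(47,96)=(47*31+96)%997=556 h(17,69)=(17*31+69)%997=596 h(96,30)=(96*31+30)%997=15 -> [260, 556, 596, 15]
  L2: h(260,556)=(260*31+556)%997=640 h(596,15)=(596*31+15)%997=545 -> [640, 545]
  L3: h(640,545)=(640*31+545)%997=445 -> [445]
  root = 445 == target 445  ** MATCH **
Candidate B: set leaf[6] = 30 -> leaves = [6, 74, 47, 96, 17, 98, 30, 30]
  L0: [6, 74, 47, 96, 17, 98, 30, 30]
  L1: h(6,74)=(6*31+74)%997=260 h(47,96)=(47*31+96)%997=556 h(17,98)=(17*31+98)%997=625 h(30,30)=(30*31+30)%997=960 -> [260, 556, 625, 960]
  L2: h(260,556)=(260*31+556)%997=640 h(625,960)=(625*31+960)%997=395 -> [640, 395]
  L3: h(640,395)=(640*31+395)%997=295 -> [295]
  root = 295 != target 445
Candidate C: set leaf[1] = 30 -> leaves = [6, 30, 47, 96, 17, 98, 96, 30]
  L0: [6, 30, 47, 96, 17, 98, 96, 30]
  L1: h(6,30)=(6*31+30)%997=216 h(47,96)=(47*31+96)%997=556 h(17,98)=(17*31+98)%997=625 h(96,30)=(96*31+30)%997=15 -> [216, 556, 625, 15]
  L2: h(216,556)=(216*31+556)%997=273 h(625,15)=(625*31+15)%997=447 -> [273, 447]
  L3: h(273,447)=(273*31+447)%997=934 -> [934]
  root = 934 != target 445
Candidate A produces the target root.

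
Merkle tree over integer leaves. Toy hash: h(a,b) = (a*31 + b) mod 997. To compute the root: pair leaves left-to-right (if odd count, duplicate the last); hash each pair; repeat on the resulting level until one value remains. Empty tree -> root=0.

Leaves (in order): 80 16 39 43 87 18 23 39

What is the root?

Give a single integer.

Answer: 972

Derivation:
L0: [80, 16, 39, 43, 87, 18, 23, 39]
L1: h(80,16)=(80*31+16)%997=502 h(39,43)=(39*31+43)%997=255 h(87,18)=(87*31+18)%997=721 h(23,39)=(23*31+39)%997=752 -> [502, 255, 721, 752]
L2: h(502,255)=(502*31+255)%997=862 h(721,752)=(721*31+752)%997=172 -> [862, 172]
L3: h(862,172)=(862*31+172)%997=972 -> [972]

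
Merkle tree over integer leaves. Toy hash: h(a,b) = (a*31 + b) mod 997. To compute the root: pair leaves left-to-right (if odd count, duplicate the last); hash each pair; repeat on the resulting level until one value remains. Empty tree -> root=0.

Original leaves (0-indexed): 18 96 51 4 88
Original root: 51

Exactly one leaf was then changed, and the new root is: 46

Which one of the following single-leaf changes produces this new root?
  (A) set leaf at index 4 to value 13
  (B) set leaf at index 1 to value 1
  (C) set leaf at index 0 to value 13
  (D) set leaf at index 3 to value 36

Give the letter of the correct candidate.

Answer: D

Derivation:
Original leaves: [18, 96, 51, 4, 88]
Target new root: 46
Try each candidate change and compute the resulting root:
Candidate A: set leaf[4] = 13 -> leaves = [18, 96, 51, 4, 13]
  L0: [18, 96, 51, 4, 13]
  L1: h(18,96)=(18*31+96)%997=654 h(51,4)=(51*31+4)%997=588 h(13,13)=(13*31+13)%997=416 -> [654, 588, 416]
  L2: h(654,588)=(654*31+588)%997=922 h(416,416)=(416*31+416)%997=351 -> [922, 351]
  L3: h(922,351)=(922*31+351)%997=20 -> [20]
  root = 20 != target 46
Candidate B: set leaf[1] = 1 -> leaves = [18, 1, 51, 4, 88]
  L0: [18, 1, 51, 4, 88]
  L1: h(18,1)=(18*31+1)%997=559 h(51,4)=(51*31+4)%997=588 h(88,88)=(88*31+88)%997=822 -> [559, 588, 822]
  L2: h(559,588)=(559*31+588)%997=968 h(822,822)=(822*31+822)%997=382 -> [968, 382]
  L3: h(968,382)=(968*31+382)%997=480 -> [480]
  root = 480 != target 46
Candidate C: set leaf[0] = 13 -> leaves = [13, 96, 51, 4, 88]
  L0: [13, 96, 51, 4, 88]
  L1: h(13,96)=(13*31+96)%997=499 h(51,4)=(51*31+4)%997=588 h(88,88)=(88*31+88)%997=822 -> [499, 588, 822]
  L2: h(499,588)=(499*31+588)%997=105 h(822,822)=(822*31+822)%997=382 -> [105, 382]
  L3: h(105,382)=(105*31+382)%997=646 -> [646]
  root = 646 != target 46
Candidate D: set leaf[3] = 36 -> leaves = [18, 96, 51, 36, 88]
  L0: [18, 96, 51, 36, 88]
  L1: h(18,96)=(18*31+96)%997=654 h(51,36)=(51*31+36)%997=620 h(88,88)=(88*31+88)%997=822 -> [654, 620, 822]
  L2: h(654,620)=(654*31+620)%997=954 h(822,822)=(822*31+822)%997=382 -> [954, 382]
  L3: h(954,382)=(954*31+382)%997=46 -> [46]
  root = 46 == target 46  ** MATCH **
Candidate D produces the target root.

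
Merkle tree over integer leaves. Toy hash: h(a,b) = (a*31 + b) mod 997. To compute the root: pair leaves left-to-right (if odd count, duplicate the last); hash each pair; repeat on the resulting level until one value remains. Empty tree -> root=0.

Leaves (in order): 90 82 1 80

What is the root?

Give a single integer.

Answer: 410

Derivation:
L0: [90, 82, 1, 80]
L1: h(90,82)=(90*31+82)%997=878 h(1,80)=(1*31+80)%997=111 -> [878, 111]
L2: h(878,111)=(878*31+111)%997=410 -> [410]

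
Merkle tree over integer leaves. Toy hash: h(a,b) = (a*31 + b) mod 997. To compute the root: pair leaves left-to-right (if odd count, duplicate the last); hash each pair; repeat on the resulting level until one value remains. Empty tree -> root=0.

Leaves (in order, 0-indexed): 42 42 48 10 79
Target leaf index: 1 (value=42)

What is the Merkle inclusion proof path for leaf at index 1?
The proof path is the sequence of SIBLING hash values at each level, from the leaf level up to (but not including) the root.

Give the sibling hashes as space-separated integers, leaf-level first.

Answer: 42 501 139

Derivation:
L0 (leaves): [42, 42, 48, 10, 79], target index=1
L1: h(42,42)=(42*31+42)%997=347 [pair 0] h(48,10)=(48*31+10)%997=501 [pair 1] h(79,79)=(79*31+79)%997=534 [pair 2] -> [347, 501, 534]
  Sibling for proof at L0: 42
L2: h(347,501)=(347*31+501)%997=291 [pair 0] h(534,534)=(534*31+534)%997=139 [pair 1] -> [291, 139]
  Sibling for proof at L1: 501
L3: h(291,139)=(291*31+139)%997=187 [pair 0] -> [187]
  Sibling for proof at L2: 139
Root: 187
Proof path (sibling hashes from leaf to root): [42, 501, 139]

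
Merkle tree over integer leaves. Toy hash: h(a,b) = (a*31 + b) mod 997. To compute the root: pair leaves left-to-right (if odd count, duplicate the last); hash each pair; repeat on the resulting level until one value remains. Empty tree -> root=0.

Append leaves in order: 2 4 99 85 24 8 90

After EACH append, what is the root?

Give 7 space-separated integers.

After append 2 (leaves=[2]):
  L0: [2]
  root=2
After append 4 (leaves=[2, 4]):
  L0: [2, 4]
  L1: h(2,4)=(2*31+4)%997=66 -> [66]
  root=66
After append 99 (leaves=[2, 4, 99]):
  L0: [2, 4, 99]
  L1: h(2,4)=(2*31+4)%997=66 h(99,99)=(99*31+99)%997=177 -> [66, 177]
  L2: h(66,177)=(66*31+177)%997=229 -> [229]
  root=229
After append 85 (leaves=[2, 4, 99, 85]):
  L0: [2, 4, 99, 85]
  L1: h(2,4)=(2*31+4)%997=66 h(99,85)=(99*31+85)%997=163 -> [66, 163]
  L2: h(66,163)=(66*31+163)%997=215 -> [215]
  root=215
After append 24 (leaves=[2, 4, 99, 85, 24]):
  L0: [2, 4, 99, 85, 24]
  L1: h(2,4)=(2*31+4)%997=66 h(99,85)=(99*31+85)%997=163 h(24,24)=(24*31+24)%997=768 -> [66, 163, 768]
  L2: h(66,163)=(66*31+163)%997=215 h(768,768)=(768*31+768)%997=648 -> [215, 648]
  L3: h(215,648)=(215*31+648)%997=334 -> [334]
  root=334
After append 8 (leaves=[2, 4, 99, 85, 24, 8]):
  L0: [2, 4, 99, 85, 24, 8]
  L1: h(2,4)=(2*31+4)%997=66 h(99,85)=(99*31+85)%997=163 h(24,8)=(24*31+8)%997=752 -> [66, 163, 752]
  L2: h(66,163)=(66*31+163)%997=215 h(752,752)=(752*31+752)%997=136 -> [215, 136]
  L3: h(215,136)=(215*31+136)%997=819 -> [819]
  root=819
After append 90 (leaves=[2, 4, 99, 85, 24, 8, 90]):
  L0: [2, 4, 99, 85, 24, 8, 90]
  L1: h(2,4)=(2*31+4)%997=66 h(99,85)=(99*31+85)%997=163 h(24,8)=(24*31+8)%997=752 h(90,90)=(90*31+90)%997=886 -> [66, 163, 752, 886]
  L2: h(66,163)=(66*31+163)%997=215 h(752,886)=(752*31+886)%997=270 -> [215, 270]
  L3: h(215,270)=(215*31+270)%997=953 -> [953]
  root=953

Answer: 2 66 229 215 334 819 953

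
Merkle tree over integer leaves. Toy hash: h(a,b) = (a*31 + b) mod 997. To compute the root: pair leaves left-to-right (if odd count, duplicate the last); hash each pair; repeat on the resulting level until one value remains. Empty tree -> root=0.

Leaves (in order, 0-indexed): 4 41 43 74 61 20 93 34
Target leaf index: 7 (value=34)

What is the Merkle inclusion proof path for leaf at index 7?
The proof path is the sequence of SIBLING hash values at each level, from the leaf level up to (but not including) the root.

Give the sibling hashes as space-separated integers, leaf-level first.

L0 (leaves): [4, 41, 43, 74, 61, 20, 93, 34], target index=7
L1: h(4,41)=(4*31+41)%997=165 [pair 0] h(43,74)=(43*31+74)%997=410 [pair 1] h(61,20)=(61*31+20)%997=914 [pair 2] h(93,34)=(93*31+34)%997=923 [pair 3] -> [165, 410, 914, 923]
  Sibling for proof at L0: 93
L2: h(165,410)=(165*31+410)%997=540 [pair 0] h(914,923)=(914*31+923)%997=344 [pair 1] -> [540, 344]
  Sibling for proof at L1: 914
L3: h(540,344)=(540*31+344)%997=135 [pair 0] -> [135]
  Sibling for proof at L2: 540
Root: 135
Proof path (sibling hashes from leaf to root): [93, 914, 540]

Answer: 93 914 540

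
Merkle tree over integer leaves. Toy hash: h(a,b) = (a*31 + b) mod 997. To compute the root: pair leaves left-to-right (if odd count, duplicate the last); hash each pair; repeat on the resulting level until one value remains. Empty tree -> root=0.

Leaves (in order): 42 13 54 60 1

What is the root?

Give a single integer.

Answer: 459

Derivation:
L0: [42, 13, 54, 60, 1]
L1: h(42,13)=(42*31+13)%997=318 h(54,60)=(54*31+60)%997=737 h(1,1)=(1*31+1)%997=32 -> [318, 737, 32]
L2: h(318,737)=(318*31+737)%997=625 h(32,32)=(32*31+32)%997=27 -> [625, 27]
L3: h(625,27)=(625*31+27)%997=459 -> [459]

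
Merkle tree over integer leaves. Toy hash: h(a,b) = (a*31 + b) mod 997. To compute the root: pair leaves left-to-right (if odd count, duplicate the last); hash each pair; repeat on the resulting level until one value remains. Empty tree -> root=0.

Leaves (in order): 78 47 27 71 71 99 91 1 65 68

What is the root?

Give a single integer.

Answer: 102

Derivation:
L0: [78, 47, 27, 71, 71, 99, 91, 1, 65, 68]
L1: h(78,47)=(78*31+47)%997=471 h(27,71)=(27*31+71)%997=908 h(71,99)=(71*31+99)%997=306 h(91,1)=(91*31+1)%997=828 h(65,68)=(65*31+68)%997=89 -> [471, 908, 306, 828, 89]
L2: h(471,908)=(471*31+908)%997=554 h(306,828)=(306*31+828)%997=344 h(89,89)=(89*31+89)%997=854 -> [554, 344, 854]
L3: h(554,344)=(554*31+344)%997=569 h(854,854)=(854*31+854)%997=409 -> [569, 409]
L4: h(569,409)=(569*31+409)%997=102 -> [102]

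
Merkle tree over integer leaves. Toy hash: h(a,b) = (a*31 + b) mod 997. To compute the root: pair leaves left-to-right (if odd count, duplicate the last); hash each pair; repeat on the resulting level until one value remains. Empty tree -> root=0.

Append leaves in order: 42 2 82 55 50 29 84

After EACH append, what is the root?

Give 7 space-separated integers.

Answer: 42 307 177 150 18 343 455

Derivation:
After append 42 (leaves=[42]):
  L0: [42]
  root=42
After append 2 (leaves=[42, 2]):
  L0: [42, 2]
  L1: h(42,2)=(42*31+2)%997=307 -> [307]
  root=307
After append 82 (leaves=[42, 2, 82]):
  L0: [42, 2, 82]
  L1: h(42,2)=(42*31+2)%997=307 h(82,82)=(82*31+82)%997=630 -> [307, 630]
  L2: h(307,630)=(307*31+630)%997=177 -> [177]
  root=177
After append 55 (leaves=[42, 2, 82, 55]):
  L0: [42, 2, 82, 55]
  L1: h(42,2)=(42*31+2)%997=307 h(82,55)=(82*31+55)%997=603 -> [307, 603]
  L2: h(307,603)=(307*31+603)%997=150 -> [150]
  root=150
After append 50 (leaves=[42, 2, 82, 55, 50]):
  L0: [42, 2, 82, 55, 50]
  L1: h(42,2)=(42*31+2)%997=307 h(82,55)=(82*31+55)%997=603 h(50,50)=(50*31+50)%997=603 -> [307, 603, 603]
  L2: h(307,603)=(307*31+603)%997=150 h(603,603)=(603*31+603)%997=353 -> [150, 353]
  L3: h(150,353)=(150*31+353)%997=18 -> [18]
  root=18
After append 29 (leaves=[42, 2, 82, 55, 50, 29]):
  L0: [42, 2, 82, 55, 50, 29]
  L1: h(42,2)=(42*31+2)%997=307 h(82,55)=(82*31+55)%997=603 h(50,29)=(50*31+29)%997=582 -> [307, 603, 582]
  L2: h(307,603)=(307*31+603)%997=150 h(582,582)=(582*31+582)%997=678 -> [150, 678]
  L3: h(150,678)=(150*31+678)%997=343 -> [343]
  root=343
After append 84 (leaves=[42, 2, 82, 55, 50, 29, 84]):
  L0: [42, 2, 82, 55, 50, 29, 84]
  L1: h(42,2)=(42*31+2)%997=307 h(82,55)=(82*31+55)%997=603 h(50,29)=(50*31+29)%997=582 h(84,84)=(84*31+84)%997=694 -> [307, 603, 582, 694]
  L2: h(307,603)=(307*31+603)%997=150 h(582,694)=(582*31+694)%997=790 -> [150, 790]
  L3: h(150,790)=(150*31+790)%997=455 -> [455]
  root=455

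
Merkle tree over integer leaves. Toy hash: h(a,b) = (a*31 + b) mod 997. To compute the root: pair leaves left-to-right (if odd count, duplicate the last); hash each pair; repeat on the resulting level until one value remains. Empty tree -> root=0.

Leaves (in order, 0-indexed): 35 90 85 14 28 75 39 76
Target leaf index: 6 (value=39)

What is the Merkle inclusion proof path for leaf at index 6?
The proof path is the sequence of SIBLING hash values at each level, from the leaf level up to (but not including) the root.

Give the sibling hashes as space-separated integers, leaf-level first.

L0 (leaves): [35, 90, 85, 14, 28, 75, 39, 76], target index=6
L1: h(35,90)=(35*31+90)%997=178 [pair 0] h(85,14)=(85*31+14)%997=655 [pair 1] h(28,75)=(28*31+75)%997=943 [pair 2] h(39,76)=(39*31+76)%997=288 [pair 3] -> [178, 655, 943, 288]
  Sibling for proof at L0: 76
L2: h(178,655)=(178*31+655)%997=191 [pair 0] h(943,288)=(943*31+288)%997=608 [pair 1] -> [191, 608]
  Sibling for proof at L1: 943
L3: h(191,608)=(191*31+608)%997=547 [pair 0] -> [547]
  Sibling for proof at L2: 191
Root: 547
Proof path (sibling hashes from leaf to root): [76, 943, 191]

Answer: 76 943 191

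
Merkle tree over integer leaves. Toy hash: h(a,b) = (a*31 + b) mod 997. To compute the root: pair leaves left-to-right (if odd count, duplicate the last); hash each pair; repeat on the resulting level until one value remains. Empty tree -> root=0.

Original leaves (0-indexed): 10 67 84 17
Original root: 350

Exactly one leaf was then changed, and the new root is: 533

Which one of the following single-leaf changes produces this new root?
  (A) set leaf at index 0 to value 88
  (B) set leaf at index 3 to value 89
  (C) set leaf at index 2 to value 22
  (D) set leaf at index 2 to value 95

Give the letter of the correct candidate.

Answer: A

Derivation:
Original leaves: [10, 67, 84, 17]
Target new root: 533
Try each candidate change and compute the resulting root:
Candidate A: set leaf[0] = 88 -> leaves = [88, 67, 84, 17]
  L0: [88, 67, 84, 17]
  L1: h(88,67)=(88*31+67)%997=801 h(84,17)=(84*31+17)%997=627 -> [801, 627]
  L2: h(801,627)=(801*31+627)%997=533 -> [533]
  root = 533 == target 533  ** MATCH **
Candidate B: set leaf[3] = 89 -> leaves = [10, 67, 84, 89]
  L0: [10, 67, 84, 89]
  L1: h(10,67)=(10*31+67)%997=377 h(84,89)=(84*31+89)%997=699 -> [377, 699]
  L2: h(377,699)=(377*31+699)%997=422 -> [422]
  root = 422 != target 533
Candidate C: set leaf[2] = 22 -> leaves = [10, 67, 22, 17]
  L0: [10, 67, 22, 17]
  L1: h(10,67)=(10*31+67)%997=377 h(22,17)=(22*31+17)%997=699 -> [377, 699]
  L2: h(377,699)=(377*31+699)%997=422 -> [422]
  root = 422 != target 533
Candidate D: set leaf[2] = 95 -> leaves = [10, 67, 95, 17]
  L0: [10, 67, 95, 17]
  L1: h(10,67)=(10*31+67)%997=377 h(95,17)=(95*31+17)%997=968 -> [377, 968]
  L2: h(377,968)=(377*31+968)%997=691 -> [691]
  root = 691 != target 533
Candidate A produces the target root.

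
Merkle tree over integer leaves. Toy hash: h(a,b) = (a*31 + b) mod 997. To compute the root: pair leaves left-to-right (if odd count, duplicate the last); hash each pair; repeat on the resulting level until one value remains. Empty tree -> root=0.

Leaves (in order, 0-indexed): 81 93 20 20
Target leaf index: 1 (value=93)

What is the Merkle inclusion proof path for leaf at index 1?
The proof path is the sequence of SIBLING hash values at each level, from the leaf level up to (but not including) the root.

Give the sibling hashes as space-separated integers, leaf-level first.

Answer: 81 640

Derivation:
L0 (leaves): [81, 93, 20, 20], target index=1
L1: h(81,93)=(81*31+93)%997=610 [pair 0] h(20,20)=(20*31+20)%997=640 [pair 1] -> [610, 640]
  Sibling for proof at L0: 81
L2: h(610,640)=(610*31+640)%997=607 [pair 0] -> [607]
  Sibling for proof at L1: 640
Root: 607
Proof path (sibling hashes from leaf to root): [81, 640]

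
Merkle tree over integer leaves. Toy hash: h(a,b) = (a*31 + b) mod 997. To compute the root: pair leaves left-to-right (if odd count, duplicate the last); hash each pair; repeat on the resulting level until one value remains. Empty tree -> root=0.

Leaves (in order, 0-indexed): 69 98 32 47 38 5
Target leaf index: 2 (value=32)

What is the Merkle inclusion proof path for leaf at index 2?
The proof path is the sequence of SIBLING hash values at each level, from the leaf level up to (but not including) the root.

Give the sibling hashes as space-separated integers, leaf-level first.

L0 (leaves): [69, 98, 32, 47, 38, 5], target index=2
L1: h(69,98)=(69*31+98)%997=243 [pair 0] h(32,47)=(32*31+47)%997=42 [pair 1] h(38,5)=(38*31+5)%997=186 [pair 2] -> [243, 42, 186]
  Sibling for proof at L0: 47
L2: h(243,42)=(243*31+42)%997=596 [pair 0] h(186,186)=(186*31+186)%997=967 [pair 1] -> [596, 967]
  Sibling for proof at L1: 243
L3: h(596,967)=(596*31+967)%997=500 [pair 0] -> [500]
  Sibling for proof at L2: 967
Root: 500
Proof path (sibling hashes from leaf to root): [47, 243, 967]

Answer: 47 243 967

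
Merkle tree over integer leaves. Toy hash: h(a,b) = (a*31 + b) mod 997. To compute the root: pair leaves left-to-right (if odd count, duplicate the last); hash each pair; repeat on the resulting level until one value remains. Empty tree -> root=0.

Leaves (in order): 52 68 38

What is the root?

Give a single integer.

L0: [52, 68, 38]
L1: h(52,68)=(52*31+68)%997=683 h(38,38)=(38*31+38)%997=219 -> [683, 219]
L2: h(683,219)=(683*31+219)%997=455 -> [455]

Answer: 455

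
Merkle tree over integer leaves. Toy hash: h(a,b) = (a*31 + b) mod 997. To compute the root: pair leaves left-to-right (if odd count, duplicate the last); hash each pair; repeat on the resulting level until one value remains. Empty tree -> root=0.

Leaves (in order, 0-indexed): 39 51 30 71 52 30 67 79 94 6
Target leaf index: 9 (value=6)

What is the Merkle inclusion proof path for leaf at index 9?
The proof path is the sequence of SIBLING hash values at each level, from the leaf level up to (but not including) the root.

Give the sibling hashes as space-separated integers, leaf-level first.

Answer: 94 926 719 843

Derivation:
L0 (leaves): [39, 51, 30, 71, 52, 30, 67, 79, 94, 6], target index=9
L1: h(39,51)=(39*31+51)%997=263 [pair 0] h(30,71)=(30*31+71)%997=4 [pair 1] h(52,30)=(52*31+30)%997=645 [pair 2] h(67,79)=(67*31+79)%997=162 [pair 3] h(94,6)=(94*31+6)%997=926 [pair 4] -> [263, 4, 645, 162, 926]
  Sibling for proof at L0: 94
L2: h(263,4)=(263*31+4)%997=181 [pair 0] h(645,162)=(645*31+162)%997=217 [pair 1] h(926,926)=(926*31+926)%997=719 [pair 2] -> [181, 217, 719]
  Sibling for proof at L1: 926
L3: h(181,217)=(181*31+217)%997=843 [pair 0] h(719,719)=(719*31+719)%997=77 [pair 1] -> [843, 77]
  Sibling for proof at L2: 719
L4: h(843,77)=(843*31+77)%997=288 [pair 0] -> [288]
  Sibling for proof at L3: 843
Root: 288
Proof path (sibling hashes from leaf to root): [94, 926, 719, 843]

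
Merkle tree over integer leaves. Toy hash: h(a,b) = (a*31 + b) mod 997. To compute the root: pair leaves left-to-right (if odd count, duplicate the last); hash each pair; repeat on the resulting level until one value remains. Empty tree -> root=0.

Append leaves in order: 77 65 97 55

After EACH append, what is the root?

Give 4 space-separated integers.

Answer: 77 458 353 311

Derivation:
After append 77 (leaves=[77]):
  L0: [77]
  root=77
After append 65 (leaves=[77, 65]):
  L0: [77, 65]
  L1: h(77,65)=(77*31+65)%997=458 -> [458]
  root=458
After append 97 (leaves=[77, 65, 97]):
  L0: [77, 65, 97]
  L1: h(77,65)=(77*31+65)%997=458 h(97,97)=(97*31+97)%997=113 -> [458, 113]
  L2: h(458,113)=(458*31+113)%997=353 -> [353]
  root=353
After append 55 (leaves=[77, 65, 97, 55]):
  L0: [77, 65, 97, 55]
  L1: h(77,65)=(77*31+65)%997=458 h(97,55)=(97*31+55)%997=71 -> [458, 71]
  L2: h(458,71)=(458*31+71)%997=311 -> [311]
  root=311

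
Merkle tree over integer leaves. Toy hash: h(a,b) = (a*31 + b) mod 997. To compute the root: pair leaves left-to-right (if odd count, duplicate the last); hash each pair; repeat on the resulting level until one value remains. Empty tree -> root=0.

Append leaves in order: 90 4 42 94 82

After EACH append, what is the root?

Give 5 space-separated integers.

Answer: 90 800 222 274 738

Derivation:
After append 90 (leaves=[90]):
  L0: [90]
  root=90
After append 4 (leaves=[90, 4]):
  L0: [90, 4]
  L1: h(90,4)=(90*31+4)%997=800 -> [800]
  root=800
After append 42 (leaves=[90, 4, 42]):
  L0: [90, 4, 42]
  L1: h(90,4)=(90*31+4)%997=800 h(42,42)=(42*31+42)%997=347 -> [800, 347]
  L2: h(800,347)=(800*31+347)%997=222 -> [222]
  root=222
After append 94 (leaves=[90, 4, 42, 94]):
  L0: [90, 4, 42, 94]
  L1: h(90,4)=(90*31+4)%997=800 h(42,94)=(42*31+94)%997=399 -> [800, 399]
  L2: h(800,399)=(800*31+399)%997=274 -> [274]
  root=274
After append 82 (leaves=[90, 4, 42, 94, 82]):
  L0: [90, 4, 42, 94, 82]
  L1: h(90,4)=(90*31+4)%997=800 h(42,94)=(42*31+94)%997=399 h(82,82)=(82*31+82)%997=630 -> [800, 399, 630]
  L2: h(800,399)=(800*31+399)%997=274 h(630,630)=(630*31+630)%997=220 -> [274, 220]
  L3: h(274,220)=(274*31+220)%997=738 -> [738]
  root=738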